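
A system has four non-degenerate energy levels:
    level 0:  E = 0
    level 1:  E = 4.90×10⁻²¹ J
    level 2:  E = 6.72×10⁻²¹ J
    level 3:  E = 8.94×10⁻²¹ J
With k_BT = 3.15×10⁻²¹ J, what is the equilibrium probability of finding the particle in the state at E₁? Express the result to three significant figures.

0.152

Eᵢ/kT = 0, 1.5556, 2.1333, 2.8381.
Z = Σ e^(−Eᵢ/kT) = e^(−0) + e^(−1.5556) + e^(−2.1333) + e^(−2.8381) = 1.0000 + 0.21106 + 0.11845 + 0.058537 = 1.3880.
P₁ = e^(−E₁/kT) / Z = 0.21106/1.3880 = 0.152.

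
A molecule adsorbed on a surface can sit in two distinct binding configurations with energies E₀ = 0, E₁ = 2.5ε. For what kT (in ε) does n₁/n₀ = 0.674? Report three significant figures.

6.34 ε

n₁/n₀ = exp[−(E₁−E₀)/kT] = 0.674.
⇒ (E₁−E₀)/kT = ln(1/0.674) = ln(1.4837) = 0.39454.
kT = 2.5ε / 0.39454 = 6.34 ε.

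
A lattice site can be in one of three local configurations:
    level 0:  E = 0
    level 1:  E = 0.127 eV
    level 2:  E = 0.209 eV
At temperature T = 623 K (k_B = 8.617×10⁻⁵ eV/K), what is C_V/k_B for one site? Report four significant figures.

k_BT = 8.617×10⁻⁵ × 623 K = 0.0536839 eV.
Eᵢ/kT = 0, 2.36570, 3.89316.
Z = Σ e^(−Eᵢ/kT) = e^(−0) + e^(−2.36570) + e^(−3.89316) = 1.00000 + 0.0938836 + 0.0203808 = 1.11426.
⟨E⟩ = 0.0145234 eV, ⟨E²⟩ = 0.00215794 eV².
C_V/k_B = (⟨E²⟩ − ⟨E⟩²)/(kT)² = (0.00215794 − 0.000210929)/0.00288196 = 0.6756.

0.6756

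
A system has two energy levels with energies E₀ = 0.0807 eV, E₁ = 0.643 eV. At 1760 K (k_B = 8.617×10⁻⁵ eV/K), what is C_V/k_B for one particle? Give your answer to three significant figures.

k_BT = 8.617×10⁻⁵ × 1760 K = 0.15166 eV.
Eᵢ/kT = 0.53211, 4.2397.
Z = Σ e^(−Eᵢ/kT) = e^(−0.53211) + e^(−4.2397) = 0.58736 + 0.014412 = 0.60177.
⟨E⟩ = 0.094167 eV, ⟨E²⟩ = 0.016258 eV².
C_V/k_B = (⟨E²⟩ − ⟨E⟩²)/(kT)² = (0.016258 − 0.0088674)/0.023001 = 0.321.

0.321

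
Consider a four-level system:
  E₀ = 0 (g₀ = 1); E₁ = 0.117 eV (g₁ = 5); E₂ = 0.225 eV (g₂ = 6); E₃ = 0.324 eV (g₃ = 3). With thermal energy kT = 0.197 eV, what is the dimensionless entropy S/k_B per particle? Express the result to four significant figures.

Eᵢ/kT = 0, 0.593909, 1.14213, 1.64467.
Z = Σ gᵢe^(−Eᵢ/kT) = 1·e^(−0) + 5·e^(−0.593909) + 6·e^(−1.14213) + 3·e^(−1.64467) = 1.00000 + 2.76082 + 1.91483 + 0.579229 = 6.25488.
⟨E⟩ = Σ EᵢPᵢ = 0.150526 eV.
S/k_B = ln Z + ⟨E⟩/kT = ln(6.25488) + 0.150526/0.197 = 1.83336 + 0.764091 = 2.597.

2.597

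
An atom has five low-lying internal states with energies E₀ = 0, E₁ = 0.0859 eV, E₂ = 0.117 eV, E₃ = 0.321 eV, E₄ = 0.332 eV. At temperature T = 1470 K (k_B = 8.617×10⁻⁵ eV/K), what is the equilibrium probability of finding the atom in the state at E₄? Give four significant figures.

0.03536

k_BT = 8.617×10⁻⁵ × 1470 K = 0.126670 eV.
Eᵢ/kT = 0, 0.678140, 0.923660, 2.53414, 2.62098.
Z = Σ e^(−Eᵢ/kT) = e^(−0) + e^(−0.678140) + e^(−0.923660) + e^(−2.53414) + e^(−2.62098) = 1.00000 + 0.507560 + 0.397063 + 0.0793299 + 0.0727316 = 2.05668.
P₄ = e^(−E₄/kT) / Z = 0.0727316/2.05668 = 0.03536.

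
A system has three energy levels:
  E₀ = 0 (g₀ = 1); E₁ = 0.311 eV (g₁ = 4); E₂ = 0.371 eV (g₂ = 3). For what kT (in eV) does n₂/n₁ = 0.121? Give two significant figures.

n₂/n₁ = (g₂/g₁) exp[−(E₂−E₁)/kT] = 0.121.
⇒ (E₂−E₁)/kT = ln((3/4)/0.121) = ln(6.198) = 1.824.
kT = 0.060 eV / 1.824 = 0.033 eV.

0.033 eV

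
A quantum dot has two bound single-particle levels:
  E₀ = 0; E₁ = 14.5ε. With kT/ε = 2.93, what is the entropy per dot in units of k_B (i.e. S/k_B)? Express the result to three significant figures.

Eᵢ/kT = 0, 4.9488.
Z = Σ e^(−Eᵢ/kT) = e^(−0) + e^(−4.9488) = 1.0000 + 0.0070919 = 1.0071.
⟨E⟩ = Σ EᵢPᵢ = 0.10211 ε.
S/k_B = ln Z + ⟨E⟩/kT = ln(1.0071) + 0.10211/2.93 = 0.0070749 + 0.034850 = 0.0419.

0.0419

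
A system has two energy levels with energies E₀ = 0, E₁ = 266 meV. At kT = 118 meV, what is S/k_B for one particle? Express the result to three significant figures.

Eᵢ/kT = 0, 2.2542.
Z = Σ e^(−Eᵢ/kT) = e^(−0) + e^(−2.2542) = 1.0000 + 0.10496 = 1.1050.
⟨E⟩ = Σ EᵢPᵢ = 25.266 meV.
S/k_B = ln Z + ⟨E⟩/kT = ln(1.1050) + 25.266/118 = 0.099845 + 0.21412 = 0.314.

0.314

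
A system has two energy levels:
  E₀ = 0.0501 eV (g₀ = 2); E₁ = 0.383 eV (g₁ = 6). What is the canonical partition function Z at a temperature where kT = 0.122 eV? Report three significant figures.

Z = 1.59

Eᵢ/kT = 0.41066, 3.1393.
Z = Σ gᵢe^(−Eᵢ/kT) = 2·e^(−0.41066) + 6·e^(−3.1393) = 1.3264 + 0.25988 = 1.5863.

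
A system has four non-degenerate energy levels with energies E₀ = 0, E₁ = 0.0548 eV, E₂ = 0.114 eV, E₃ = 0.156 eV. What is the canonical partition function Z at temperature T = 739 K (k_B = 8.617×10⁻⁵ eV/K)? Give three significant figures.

k_BT = 8.617×10⁻⁵ × 739 K = 0.063680 eV.
Eᵢ/kT = 0, 0.86055, 1.7902, 2.4497.
Z = Σ e^(−Eᵢ/kT) = e^(−0) + e^(−0.86055) + e^(−1.7902) + e^(−2.4497) = 1.0000 + 0.42293 + 0.16693 + 0.086319 = 1.6762.

Z = 1.68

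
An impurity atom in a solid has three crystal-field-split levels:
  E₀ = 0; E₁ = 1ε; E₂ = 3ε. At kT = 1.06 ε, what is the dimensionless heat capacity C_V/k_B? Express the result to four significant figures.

0.4295

Eᵢ/kT = 0, 0.943396, 2.83019.
Z = Σ e^(−Eᵢ/kT) = e^(−0) + e^(−0.943396) + e^(−2.83019) = 1.00000 + 0.389304 + 0.0590016 = 1.44831.
⟨E⟩ = 0.391014 ε, ⟨E²⟩ = 0.635443 ε².
C_V/k_B = (⟨E²⟩ − ⟨E⟩²)/(kT)² = (0.635443 − 0.152892)/1.12360 = 0.4295.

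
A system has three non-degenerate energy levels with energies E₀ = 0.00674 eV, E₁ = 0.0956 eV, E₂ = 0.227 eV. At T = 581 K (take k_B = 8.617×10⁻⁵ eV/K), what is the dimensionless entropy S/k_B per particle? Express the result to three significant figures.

k_BT = 8.617×10⁻⁵ × 581 K = 0.050065 eV.
Eᵢ/kT = 0.13462, 1.9095, 4.5341.
Z = Σ e^(−Eᵢ/kT) = e^(−0.13462) + e^(−1.9095) + e^(−4.5341) = 0.87405 + 0.14815 + 0.010737 = 1.0329.
⟨E⟩ = Σ EᵢPᵢ = 0.021775 eV.
S/k_B = ln Z + ⟨E⟩/kT = ln(1.0329) + 0.021775/0.050065 = 0.032370 + 0.43493 = 0.467.

0.467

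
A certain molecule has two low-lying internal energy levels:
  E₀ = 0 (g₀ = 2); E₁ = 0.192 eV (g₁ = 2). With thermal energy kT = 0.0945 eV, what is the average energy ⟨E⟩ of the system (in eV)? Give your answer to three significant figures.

0.0223 eV

Eᵢ/kT = 0, 2.0317.
Z = Σ gᵢe^(−Eᵢ/kT) = 2·e^(−0) + 2·e^(−2.0317) = 2.0000 + 0.26222 = 2.2622.
⟨E⟩ = Σ Eᵢ gᵢe^(−Eᵢ/kT) / Z = (0·2.0000 + 0.192·0.26222) / 2.2622 = 0.0223 eV.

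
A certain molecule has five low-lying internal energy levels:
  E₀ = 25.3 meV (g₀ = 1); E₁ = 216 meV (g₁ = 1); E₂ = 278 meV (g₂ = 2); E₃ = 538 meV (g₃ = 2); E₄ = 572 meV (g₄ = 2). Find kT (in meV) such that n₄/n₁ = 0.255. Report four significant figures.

n₄/n₁ = (g₄/g₁) exp[−(E₄−E₁)/kT] = 0.255.
⇒ (E₄−E₁)/kT = ln((2/1)/0.255) = ln(7.84314) = 2.05964.
kT = 356 meV / 2.05964 = 172.8 meV.

172.8 meV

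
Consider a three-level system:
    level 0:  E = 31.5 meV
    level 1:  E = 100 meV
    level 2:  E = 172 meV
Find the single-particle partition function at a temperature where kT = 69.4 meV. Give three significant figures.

Eᵢ/kT = 0.45389, 1.4409, 2.4784.
Z = Σ e^(−Eᵢ/kT) = e^(−0.45389) + e^(−1.4409) + e^(−2.4784) = 0.63515 + 0.23671 + 0.083877 = 0.95574.

Z = 0.956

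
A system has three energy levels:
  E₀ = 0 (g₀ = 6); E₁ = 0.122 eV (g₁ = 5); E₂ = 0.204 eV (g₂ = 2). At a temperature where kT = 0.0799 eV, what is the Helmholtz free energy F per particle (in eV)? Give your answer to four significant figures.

Eᵢ/kT = 0, 1.52691, 2.55319.
Z = Σ gᵢe^(−Eᵢ/kT) = 6·e^(−0) + 5·e^(−1.52691) + 2·e^(−2.55319) = 6.00000 + 1.08603 + 0.155666 = 7.24170.
F = −kT ln Z = −0.0799 × ln(7.24170) = −0.0799 × 1.97986 = -0.1582 eV.

-0.1582 eV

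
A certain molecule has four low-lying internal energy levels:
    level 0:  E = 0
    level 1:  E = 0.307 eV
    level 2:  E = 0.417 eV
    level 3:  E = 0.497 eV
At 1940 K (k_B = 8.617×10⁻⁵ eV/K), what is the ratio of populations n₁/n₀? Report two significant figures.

k_BT = 8.617×10⁻⁵ × 1940 K = 0.1672 eV.
n₁/n₀ = exp[−(E₁−E₀)/kT] = exp(−(0.307 eV)/(0.1672 eV)) = exp(-1.836) = 0.16.

0.16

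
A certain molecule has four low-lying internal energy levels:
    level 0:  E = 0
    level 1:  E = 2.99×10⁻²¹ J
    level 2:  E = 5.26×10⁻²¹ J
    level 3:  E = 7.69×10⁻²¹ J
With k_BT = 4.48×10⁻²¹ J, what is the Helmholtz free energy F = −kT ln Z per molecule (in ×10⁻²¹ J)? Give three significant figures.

-3.11 ×10⁻²¹ J

Eᵢ/kT = 0, 0.66741, 1.1741, 1.7165.
Z = Σ e^(−Eᵢ/kT) = e^(−0) + e^(−0.66741) + e^(−1.1741) + e^(−1.7165) = 1.0000 + 0.51304 + 0.30910 + 0.17969 = 2.0018.
F = −kT ln Z = −4.48 × ln(2.0018) = −4.48 × 0.69405 = -3.11 ×10⁻²¹ J.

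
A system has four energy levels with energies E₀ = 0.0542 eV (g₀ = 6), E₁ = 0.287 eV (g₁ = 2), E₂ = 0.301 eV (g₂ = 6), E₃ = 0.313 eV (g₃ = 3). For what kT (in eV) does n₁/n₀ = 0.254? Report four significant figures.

n₁/n₀ = (g₁/g₀) exp[−(E₁−E₀)/kT] = 0.254.
⇒ (E₁−E₀)/kT = ln((2/6)/0.254) = ln(1.31234) = 0.271812.
kT = 0.2328 eV / 0.271812 = 0.8565 eV.

0.8565 eV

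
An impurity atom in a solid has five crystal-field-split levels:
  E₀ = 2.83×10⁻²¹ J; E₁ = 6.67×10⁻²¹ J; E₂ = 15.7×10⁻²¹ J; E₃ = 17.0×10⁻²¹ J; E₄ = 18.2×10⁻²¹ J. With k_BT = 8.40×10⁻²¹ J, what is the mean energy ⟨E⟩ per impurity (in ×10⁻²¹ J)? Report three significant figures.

7.52 ×10⁻²¹ J

Eᵢ/kT = 0.33690, 0.79405, 1.8690, 2.0238, 2.1667.
Z = Σ e^(−Eᵢ/kT) = e^(−0.33690) + e^(−0.79405) + e^(−1.8690) + e^(−2.0238) + e^(−2.1667) = 0.71398 + 0.45201 + 0.15428 + 0.13215 + 0.11456 = 1.5670.
⟨E⟩ = Σ Eᵢ e^(−Eᵢ/kT) / Z = (2.83·0.71398 + 6.67·0.45201 + 15.7·0.15428 + 17.0·0.13215 + 18.2·0.11456) / 1.5670 = 7.52 ×10⁻²¹ J.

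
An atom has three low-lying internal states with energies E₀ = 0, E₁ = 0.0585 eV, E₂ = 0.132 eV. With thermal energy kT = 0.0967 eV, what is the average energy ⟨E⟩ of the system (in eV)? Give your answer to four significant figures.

Eᵢ/kT = 0, 0.604964, 1.36505.
Z = Σ e^(−Eᵢ/kT) = e^(−0) + e^(−0.604964) + e^(−1.36505) = 1.00000 + 0.546094 + 0.255368 = 1.80146.
⟨E⟩ = Σ Eᵢ e^(−Eᵢ/kT) / Z = (0·1.00000 + 0.0585·0.546094 + 0.132·0.255368) / 1.80146 = 0.03645 eV.

0.03645 eV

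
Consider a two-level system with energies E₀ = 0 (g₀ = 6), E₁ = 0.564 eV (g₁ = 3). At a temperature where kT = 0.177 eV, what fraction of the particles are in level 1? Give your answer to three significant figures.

0.0202

Eᵢ/kT = 0, 3.1864.
Z = Σ gᵢe^(−Eᵢ/kT) = 6·e^(−0) + 3·e^(−3.1864) = 6.0000 + 0.12396 = 6.1240.
P₁ = g₁ e^(−E₁/kT) / Z = 0.12396/6.1240 = 0.0202.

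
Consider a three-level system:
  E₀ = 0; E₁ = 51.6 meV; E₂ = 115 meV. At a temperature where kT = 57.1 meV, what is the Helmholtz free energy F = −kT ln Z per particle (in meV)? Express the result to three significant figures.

-24.6 meV

Eᵢ/kT = 0, 0.90368, 2.0140.
Z = Σ e^(−Eᵢ/kT) = e^(−0) + e^(−0.90368) + e^(−2.0140) = 1.0000 + 0.40508 + 0.13345 = 1.5385.
F = −kT ln Z = −57.1 × ln(1.5385) = −57.1 × 0.43081 = -24.6 meV.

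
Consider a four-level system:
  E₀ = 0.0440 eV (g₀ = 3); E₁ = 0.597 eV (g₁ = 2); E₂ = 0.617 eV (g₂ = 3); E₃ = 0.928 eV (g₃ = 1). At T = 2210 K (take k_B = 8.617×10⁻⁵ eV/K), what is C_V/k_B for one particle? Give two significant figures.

k_BT = 8.617×10⁻⁵ × 2210 K = 0.1904 eV.
Eᵢ/kT = 0.2311, 3.136, 3.241, 4.874.
Z = Σ gᵢe^(−Eᵢ/kT) = 3·e^(−0.2311) + 2·e^(−3.136) + 3·e^(−3.241) + 1·e^(−4.874) = 2.381 + 0.08691 + 0.1174 + 0.007643 = 2.593.
⟨E⟩ = 0.09108 eV, ⟨E²⟩ = 0.03350 eV².
C_V/k_B = (⟨E²⟩ − ⟨E⟩²)/(kT)² = (0.03350 − 0.008296)/0.03625 = 0.70.

0.70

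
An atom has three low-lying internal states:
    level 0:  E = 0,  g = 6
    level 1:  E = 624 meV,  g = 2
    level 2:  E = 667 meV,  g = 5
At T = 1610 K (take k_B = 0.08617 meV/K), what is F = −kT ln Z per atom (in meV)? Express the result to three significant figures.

k_BT = 0.08617 × 1610 K = 138.73 meV.
Eᵢ/kT = 0, 4.4979, 4.8079.
Z = Σ gᵢe^(−Eᵢ/kT) = 6·e^(−0) + 2·e^(−4.4979) + 5·e^(−4.8079) = 6.0000 + 0.022265 + 0.040825 = 6.0631.
F = −kT ln Z = −138.73 × ln(6.0631) = −138.73 × 1.8022 = -250 meV.

-250 meV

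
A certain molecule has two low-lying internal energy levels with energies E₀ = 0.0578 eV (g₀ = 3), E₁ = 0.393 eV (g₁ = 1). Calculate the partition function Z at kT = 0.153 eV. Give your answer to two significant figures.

Z = 2.1

Eᵢ/kT = 0.3778, 2.569.
Z = Σ gᵢe^(−Eᵢ/kT) = 3·e^(−0.3778) + 1·e^(−2.569) = 2.056 + 0.07661 = 2.133.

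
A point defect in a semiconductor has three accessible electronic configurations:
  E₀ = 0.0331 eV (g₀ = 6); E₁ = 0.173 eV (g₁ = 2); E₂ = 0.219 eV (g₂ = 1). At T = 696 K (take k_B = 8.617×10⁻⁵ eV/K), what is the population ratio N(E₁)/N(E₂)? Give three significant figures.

4.31

k_BT = 8.617×10⁻⁵ × 696 K = 0.059974 eV.
n₁/n₂ = (g₁/g₂) exp[−(E₁−E₂)/kT] = (2/1) × exp(−(-0.046 eV)/(0.059974 eV)) = (2/1) × exp(0.76700) = 4.31.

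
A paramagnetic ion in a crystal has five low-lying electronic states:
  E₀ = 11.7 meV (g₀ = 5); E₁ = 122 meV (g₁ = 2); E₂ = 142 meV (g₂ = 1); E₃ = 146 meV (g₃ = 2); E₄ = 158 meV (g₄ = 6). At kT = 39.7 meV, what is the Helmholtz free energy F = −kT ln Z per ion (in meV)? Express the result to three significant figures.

-55.1 meV

Eᵢ/kT = 0.29471, 3.0730, 3.5768, 3.6776, 3.9798.
Z = Σ gᵢe^(−Eᵢ/kT) = 5·e^(−0.29471) + 2·e^(−3.0730) + 1·e^(−3.5768) + 2·e^(−3.6776) + 6·e^(−3.9798) = 3.7237 + 0.092564 + 0.027965 + 0.050567 + 0.11214 = 4.0069.
F = −kT ln Z = −39.7 × ln(4.0069) = −39.7 × 1.3880 = -55.1 meV.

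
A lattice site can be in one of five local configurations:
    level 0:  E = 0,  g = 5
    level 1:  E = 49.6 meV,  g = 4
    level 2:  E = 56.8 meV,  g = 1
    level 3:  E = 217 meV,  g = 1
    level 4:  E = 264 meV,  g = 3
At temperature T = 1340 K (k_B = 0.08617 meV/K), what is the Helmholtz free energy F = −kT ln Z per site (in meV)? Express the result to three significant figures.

-249 meV

k_BT = 0.08617 × 1340 K = 115.47 meV.
Eᵢ/kT = 0, 0.42955, 0.49190, 1.8793, 2.2863.
Z = Σ gᵢe^(−Eᵢ/kT) = 5·e^(−0) + 4·e^(−0.42955) + 1·e^(−0.49190) + 1·e^(−1.8793) + 3·e^(−2.2863) = 5.0000 + 2.6032 + 0.61146 + 0.15270 + 0.30493 = 8.6723.
F = −kT ln Z = −115.47 × ln(8.6723) = −115.47 × 2.1601 = -249 meV.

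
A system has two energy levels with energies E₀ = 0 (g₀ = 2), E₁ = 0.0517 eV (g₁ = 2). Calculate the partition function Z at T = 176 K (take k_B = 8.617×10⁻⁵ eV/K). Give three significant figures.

k_BT = 8.617×10⁻⁵ × 176 K = 0.015166 eV.
Eᵢ/kT = 0, 3.4089.
Z = Σ gᵢe^(−Eᵢ/kT) = 2·e^(−0) + 2·e^(−3.4089) = 2.0000 + 0.066155 = 2.0662.

Z = 2.07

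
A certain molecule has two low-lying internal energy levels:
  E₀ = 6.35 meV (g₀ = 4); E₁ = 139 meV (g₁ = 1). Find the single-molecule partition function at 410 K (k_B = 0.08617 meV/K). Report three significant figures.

k_BT = 0.08617 × 410 K = 35.330 meV.
Eᵢ/kT = 0.17973, 3.9343.
Z = Σ gᵢe^(−Eᵢ/kT) = 4·e^(−0.17973) + 1·e^(−3.9343) = 3.3420 + 0.019559 = 3.3616.

Z = 3.36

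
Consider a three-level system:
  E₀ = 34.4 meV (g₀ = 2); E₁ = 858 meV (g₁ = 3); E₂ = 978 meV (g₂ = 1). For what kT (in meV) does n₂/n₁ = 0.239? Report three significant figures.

n₂/n₁ = (g₂/g₁) exp[−(E₂−E₁)/kT] = 0.239.
⇒ (E₂−E₁)/kT = ln((1/3)/0.239) = ln(1.3947) = 0.33268.
kT = 120 meV / 0.33268 = 361 meV.

361 meV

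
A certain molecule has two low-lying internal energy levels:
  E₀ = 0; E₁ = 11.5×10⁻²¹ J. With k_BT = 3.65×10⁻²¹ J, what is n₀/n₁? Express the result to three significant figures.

n₀/n₁ = exp[−(E₀−E₁)/kT] = exp(−(-11.5 ×10⁻²¹ J)/(3.65 ×10⁻²¹ J)) = exp(3.1507) = 23.4.

23.4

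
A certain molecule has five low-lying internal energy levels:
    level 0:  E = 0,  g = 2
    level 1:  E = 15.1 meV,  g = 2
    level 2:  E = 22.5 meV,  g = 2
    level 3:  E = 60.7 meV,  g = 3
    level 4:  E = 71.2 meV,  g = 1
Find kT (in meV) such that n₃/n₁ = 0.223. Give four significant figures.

23.92 meV

n₃/n₁ = (g₃/g₁) exp[−(E₃−E₁)/kT] = 0.223.
⇒ (E₃−E₁)/kT = ln((3/2)/0.223) = ln(6.72646) = 1.90605.
kT = 45.6 meV / 1.90605 = 23.92 meV.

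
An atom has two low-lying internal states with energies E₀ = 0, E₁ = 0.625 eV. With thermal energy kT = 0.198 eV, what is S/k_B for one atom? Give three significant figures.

0.171

Eᵢ/kT = 0, 3.1566.
Z = Σ e^(−Eᵢ/kT) = e^(−0) + e^(−3.1566) = 1.0000 + 0.042570 = 1.0426.
⟨E⟩ = Σ EᵢPᵢ = 0.025519 eV.
S/k_B = ln Z + ⟨E⟩/kT = ln(1.0426) + 0.025519/0.198 = 0.041718 + 0.12888 = 0.171.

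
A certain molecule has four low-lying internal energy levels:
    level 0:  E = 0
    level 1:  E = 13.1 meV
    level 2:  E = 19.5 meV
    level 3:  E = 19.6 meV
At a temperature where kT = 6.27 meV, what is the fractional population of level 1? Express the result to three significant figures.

0.102

Eᵢ/kT = 0, 2.0893, 3.1100, 3.1260.
Z = Σ e^(−Eᵢ/kT) = e^(−0) + e^(−2.0893) + e^(−3.1100) + e^(−3.1260) = 1.0000 + 0.12377 + 0.044601 + 0.043893 = 1.2123.
P₁ = e^(−E₁/kT) / Z = 0.12377/1.2123 = 0.102.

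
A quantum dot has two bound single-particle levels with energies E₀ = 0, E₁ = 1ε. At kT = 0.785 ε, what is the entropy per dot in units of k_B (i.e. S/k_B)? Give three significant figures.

0.525

Eᵢ/kT = 0, 1.2739.
Z = Σ e^(−Eᵢ/kT) = e^(−0) + e^(−1.2739) = 1.0000 + 0.27974 = 1.2797.
⟨E⟩ = Σ EᵢPᵢ = 0.21860 ε.
S/k_B = ln Z + ⟨E⟩/kT = ln(1.2797) + 0.21860/0.785 = 0.24663 + 0.27847 = 0.525.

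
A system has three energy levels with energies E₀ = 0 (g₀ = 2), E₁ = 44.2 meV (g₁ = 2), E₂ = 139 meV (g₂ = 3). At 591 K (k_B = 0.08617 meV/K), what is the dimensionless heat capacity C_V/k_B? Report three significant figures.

k_BT = 0.08617 × 591 K = 50.926 meV.
Eᵢ/kT = 0, 0.86793, 2.7295.
Z = Σ gᵢe^(−Eᵢ/kT) = 2·e^(−0) + 2·e^(−0.86793) + 3·e^(−2.7295) = 2.0000 + 0.83964 + 0.19576 = 3.0354.
⟨E⟩ = 21.191 meV, ⟨E²⟩ = 1786.5 meV².
C_V/k_B = (⟨E²⟩ − ⟨E⟩²)/(kT)² = (1786.5 − 449.06)/2593.5 = 0.516.

0.516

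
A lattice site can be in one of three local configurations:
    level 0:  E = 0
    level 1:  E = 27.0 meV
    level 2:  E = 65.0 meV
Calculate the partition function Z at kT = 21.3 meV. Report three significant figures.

Z = 1.33

Eᵢ/kT = 0, 1.2676, 3.0516.
Z = Σ e^(−Eᵢ/kT) = e^(−0) + e^(−1.2676) + e^(−3.0516) = 1.0000 + 0.28151 + 0.047283 = 1.3288.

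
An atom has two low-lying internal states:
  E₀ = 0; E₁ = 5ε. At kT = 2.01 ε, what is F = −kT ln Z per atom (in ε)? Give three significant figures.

-0.160 ε

Eᵢ/kT = 0, 2.4876.
Z = Σ e^(−Eᵢ/kT) = e^(−0) + e^(−2.4876) = 1.0000 + 0.083109 = 1.0831.
F = −kT ln Z = −2.01 × ln(1.0831) = −2.01 × 0.079827 = -0.160 ε.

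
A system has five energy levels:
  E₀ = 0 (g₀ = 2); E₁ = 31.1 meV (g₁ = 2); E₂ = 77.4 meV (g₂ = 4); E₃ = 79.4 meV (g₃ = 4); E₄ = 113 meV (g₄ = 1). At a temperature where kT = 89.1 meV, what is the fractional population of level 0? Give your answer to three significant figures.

Eᵢ/kT = 0, 0.34905, 0.86869, 0.89113, 1.2682.
Z = Σ gᵢe^(−Eᵢ/kT) = 2·e^(−0) + 2·e^(−0.34905) + 4·e^(−0.86869) + 4·e^(−0.89113) + 1·e^(−1.2682) = 2.0000 + 1.4107 + 1.6780 + 1.6408 + 0.28134 = 7.0108.
P₀ = g₀ e^(−E₀/kT) / Z = 2.0000/7.0108 = 0.285.

0.285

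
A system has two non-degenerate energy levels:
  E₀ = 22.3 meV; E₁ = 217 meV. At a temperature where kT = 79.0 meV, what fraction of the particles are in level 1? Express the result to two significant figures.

0.078

Eᵢ/kT = 0.2823, 2.747.
Z = Σ e^(−Eᵢ/kT) = e^(−0.2823) + e^(−2.747) = 0.7540 + 0.06412 = 0.8181.
P₁ = e^(−E₁/kT) / Z = 0.06412/0.8181 = 0.078.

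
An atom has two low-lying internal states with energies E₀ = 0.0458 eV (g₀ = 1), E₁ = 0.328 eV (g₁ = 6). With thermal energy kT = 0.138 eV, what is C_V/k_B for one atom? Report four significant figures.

1.029

Eᵢ/kT = 0.331884, 2.37681.
Z = Σ gᵢe^(−Eᵢ/kT) = 1·e^(−0.331884) + 6·e^(−2.37681) = 0.717571 + 0.557078 = 1.27465.
⟨E⟩ = 0.169134 eV, ⟨E²⟩ = 0.0481998 eV².
C_V/k_B = (⟨E²⟩ − ⟨E⟩²)/(kT)² = (0.0481998 − 0.0286063)/0.0190440 = 1.029.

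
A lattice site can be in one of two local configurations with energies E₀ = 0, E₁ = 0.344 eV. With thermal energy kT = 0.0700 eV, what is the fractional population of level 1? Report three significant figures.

0.00729

Eᵢ/kT = 0, 4.9143.
Z = Σ e^(−Eᵢ/kT) = e^(−0) + e^(−4.9143) = 1.0000 + 0.0073409 = 1.0073.
P₁ = e^(−E₁/kT) / Z = 0.0073409/1.0073 = 0.00729.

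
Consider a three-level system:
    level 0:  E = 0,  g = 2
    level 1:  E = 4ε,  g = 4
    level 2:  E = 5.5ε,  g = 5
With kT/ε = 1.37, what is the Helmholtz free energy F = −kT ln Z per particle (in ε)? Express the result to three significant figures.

Eᵢ/kT = 0, 2.9197, 4.0146.
Z = Σ gᵢe^(−Eᵢ/kT) = 2·e^(−0) + 4·e^(−2.9197) + 5·e^(−4.0146) = 2.0000 + 0.21580 + 0.090251 = 2.3061.
F = −kT ln Z = −1.37 × ln(2.3061) = −1.37 × 0.83556 = -1.14 ε.

-1.14 ε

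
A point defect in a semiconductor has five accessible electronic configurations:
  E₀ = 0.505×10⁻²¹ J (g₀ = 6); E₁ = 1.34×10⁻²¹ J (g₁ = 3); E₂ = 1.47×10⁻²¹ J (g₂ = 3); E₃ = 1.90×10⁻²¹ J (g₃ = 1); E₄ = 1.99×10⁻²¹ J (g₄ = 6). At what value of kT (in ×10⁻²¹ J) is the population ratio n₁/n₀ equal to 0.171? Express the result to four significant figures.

0.7782 ×10⁻²¹ J

n₁/n₀ = (g₁/g₀) exp[−(E₁−E₀)/kT] = 0.171.
⇒ (E₁−E₀)/kT = ln((3/6)/0.171) = ln(2.92398) = 1.07295.
kT = 0.835 ×10⁻²¹ J / 1.07295 = 0.7782 ×10⁻²¹ J.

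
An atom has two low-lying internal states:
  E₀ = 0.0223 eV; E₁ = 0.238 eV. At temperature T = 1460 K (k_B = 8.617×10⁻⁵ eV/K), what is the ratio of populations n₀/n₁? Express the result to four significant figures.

5.554

k_BT = 8.617×10⁻⁵ × 1460 K = 0.125808 eV.
n₀/n₁ = exp[−(E₀−E₁)/kT] = exp(−(-0.2157 eV)/(0.125808 eV)) = exp(1.71452) = 5.554.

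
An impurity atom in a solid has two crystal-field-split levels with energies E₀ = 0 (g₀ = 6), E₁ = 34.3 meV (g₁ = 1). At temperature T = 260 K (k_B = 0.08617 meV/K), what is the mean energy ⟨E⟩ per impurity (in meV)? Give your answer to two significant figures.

k_BT = 0.08617 × 260 K = 22.40 meV.
Eᵢ/kT = 0, 1.531.
Z = Σ gᵢe^(−Eᵢ/kT) = 6·e^(−0) + 1·e^(−1.531) = 6.000 + 0.2163 = 6.216.
⟨E⟩ = Σ Eᵢ gᵢe^(−Eᵢ/kT) / Z = (0·6.000 + 34.3·0.2163) / 6.216 = 1.2 meV.

1.2 meV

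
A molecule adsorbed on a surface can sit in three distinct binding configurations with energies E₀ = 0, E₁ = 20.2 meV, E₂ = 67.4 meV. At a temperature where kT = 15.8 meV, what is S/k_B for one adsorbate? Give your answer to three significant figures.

Eᵢ/kT = 0, 1.2785, 4.2658.
Z = Σ e^(−Eᵢ/kT) = e^(−0) + e^(−1.2785) + e^(−4.2658) = 1.0000 + 0.27845 + 0.014041 = 1.2925.
⟨E⟩ = Σ EᵢPᵢ = 5.0840 meV.
S/k_B = ln Z + ⟨E⟩/kT = ln(1.2925) + 5.0840/15.8 = 0.25658 + 0.32177 = 0.578.

0.578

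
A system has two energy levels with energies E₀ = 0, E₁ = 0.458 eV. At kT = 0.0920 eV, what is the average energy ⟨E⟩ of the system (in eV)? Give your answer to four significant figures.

0.003132 eV

Eᵢ/kT = 0, 4.97826.
Z = Σ e^(−Eᵢ/kT) = e^(−0) + e^(−4.97826) = 1.00000 + 0.00688603 = 1.00689.
⟨E⟩ = Σ Eᵢ e^(−Eᵢ/kT) / Z = (0·1.00000 + 0.458·0.00688603) / 1.00689 = 0.003132 eV.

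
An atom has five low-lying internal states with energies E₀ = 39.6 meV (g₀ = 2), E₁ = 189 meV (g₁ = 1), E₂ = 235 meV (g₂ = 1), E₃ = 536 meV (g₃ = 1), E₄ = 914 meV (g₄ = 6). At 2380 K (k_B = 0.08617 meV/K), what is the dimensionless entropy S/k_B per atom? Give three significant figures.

k_BT = 0.08617 × 2380 K = 205.08 meV.
Eᵢ/kT = 0.19310, 0.92159, 1.1459, 2.6136, 4.4568.
Z = Σ gᵢe^(−Eᵢ/kT) = 2·e^(−0.19310) + 1·e^(−0.92159) + 1·e^(−1.1459) + 1·e^(−2.6136) + 6·e^(−4.4568) = 1.6488 + 0.39789 + 0.31794 + 0.073270 + 0.069597 = 2.5075.
⟨E⟩ = Σ EᵢPᵢ = 126.86 meV.
S/k_B = ln Z + ⟨E⟩/kT = ln(2.5075) + 126.86/205.08 = 0.91929 + 0.61859 = 1.54.

1.54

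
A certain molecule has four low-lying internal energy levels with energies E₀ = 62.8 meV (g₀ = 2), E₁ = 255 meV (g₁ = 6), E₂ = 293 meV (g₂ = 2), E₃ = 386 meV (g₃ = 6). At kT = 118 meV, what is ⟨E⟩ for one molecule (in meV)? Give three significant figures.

171 meV

Eᵢ/kT = 0.53220, 2.1610, 2.4831, 3.2712.
Z = Σ gᵢe^(−Eᵢ/kT) = 2·e^(−0.53220) + 6·e^(−2.1610) + 2·e^(−2.4831) + 6·e^(−3.2712) = 1.1746 + 0.69126 + 0.16697 + 0.22777 = 2.2606.
⟨E⟩ = Σ Eᵢ gᵢe^(−Eᵢ/kT) / Z = (62.8·1.1746 + 255·0.69126 + 293·0.16697 + 386·0.22777) / 2.2606 = 171 meV.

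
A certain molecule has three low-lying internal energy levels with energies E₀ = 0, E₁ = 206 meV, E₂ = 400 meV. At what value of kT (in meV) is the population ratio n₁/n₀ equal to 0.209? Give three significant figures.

n₁/n₀ = exp[−(E₁−E₀)/kT] = 0.209.
⇒ (E₁−E₀)/kT = ln(1/0.209) = ln(4.7847) = 1.5654.
kT = 206 meV / 1.5654 = 132 meV.

132 meV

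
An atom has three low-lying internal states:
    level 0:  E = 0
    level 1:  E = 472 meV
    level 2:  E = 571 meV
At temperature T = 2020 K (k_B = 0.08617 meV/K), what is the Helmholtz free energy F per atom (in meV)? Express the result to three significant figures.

-17.2 meV

k_BT = 0.08617 × 2020 K = 174.06 meV.
Eᵢ/kT = 0, 2.7117, 3.2805.
Z = Σ e^(−Eᵢ/kT) = e^(−0) + e^(−2.7117) + e^(−3.2805) = 1.0000 + 0.066424 + 0.037609 = 1.1040.
F = −kT ln Z = −174.06 × ln(1.1040) = −174.06 × 0.098940 = -17.2 meV.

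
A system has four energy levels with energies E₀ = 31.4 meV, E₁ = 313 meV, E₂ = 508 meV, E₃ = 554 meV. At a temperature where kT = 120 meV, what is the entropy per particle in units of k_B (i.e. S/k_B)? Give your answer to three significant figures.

0.435

Eᵢ/kT = 0.26167, 2.6083, 4.2333, 4.6167.
Z = Σ e^(−Eᵢ/kT) = e^(−0.26167) + e^(−2.6083) + e^(−4.2333) + e^(−4.6167) = 0.76977 + 0.073660 + 0.014504 + 0.0098854 = 0.86782.
⟨E⟩ = Σ EᵢPᵢ = 69.220 meV.
S/k_B = ln Z + ⟨E⟩/kT = ln(0.86782) + 69.220/120 = -0.14177 + 0.57683 = 0.435.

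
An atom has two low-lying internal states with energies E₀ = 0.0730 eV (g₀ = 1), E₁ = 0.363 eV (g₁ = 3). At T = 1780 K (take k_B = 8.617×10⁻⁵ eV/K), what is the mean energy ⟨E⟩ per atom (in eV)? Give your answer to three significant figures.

0.163 eV

k_BT = 8.617×10⁻⁵ × 1780 K = 0.15338 eV.
Eᵢ/kT = 0.47594, 2.3667.
Z = Σ gᵢe^(−Eᵢ/kT) = 1·e^(−0.47594) + 3·e^(−2.3667) = 0.62130 + 0.28137 = 0.90267.
⟨E⟩ = Σ Eᵢ gᵢe^(−Eᵢ/kT) / Z = (0.0730·0.62130 + 0.363·0.28137) / 0.90267 = 0.163 eV.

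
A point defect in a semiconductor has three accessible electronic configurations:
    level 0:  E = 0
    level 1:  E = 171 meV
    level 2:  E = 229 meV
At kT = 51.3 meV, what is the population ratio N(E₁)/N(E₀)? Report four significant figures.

0.03567

n₁/n₀ = exp[−(E₁−E₀)/kT] = exp(−(171 meV)/(51.3 meV)) = exp(-3.33333) = 0.03567.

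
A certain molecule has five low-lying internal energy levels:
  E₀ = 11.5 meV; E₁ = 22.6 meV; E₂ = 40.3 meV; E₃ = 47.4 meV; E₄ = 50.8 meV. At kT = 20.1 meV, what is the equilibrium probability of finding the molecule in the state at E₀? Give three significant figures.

Eᵢ/kT = 0.57214, 1.1244, 2.0050, 2.3582, 2.5274.
Z = Σ e^(−Eᵢ/kT) = e^(−0.57214) + e^(−1.1244) + e^(−2.0050) + e^(−2.3582) + e^(−2.5274) = 0.56432 + 0.32485 + 0.13466 + 0.094590 + 0.079866 = 1.1983.
P₀ = e^(−E₀/kT) / Z = 0.56432/1.1983 = 0.471.

0.471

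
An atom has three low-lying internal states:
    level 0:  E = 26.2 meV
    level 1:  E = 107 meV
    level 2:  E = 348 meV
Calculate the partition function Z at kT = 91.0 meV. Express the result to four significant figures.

Eᵢ/kT = 0.287912, 1.17582, 3.82418.
Z = Σ e^(−Eᵢ/kT) = e^(−0.287912) + e^(−1.17582) + e^(−3.82418) = 0.749828 + 0.308566 + 0.0218363 = 1.08023.

Z = 1.080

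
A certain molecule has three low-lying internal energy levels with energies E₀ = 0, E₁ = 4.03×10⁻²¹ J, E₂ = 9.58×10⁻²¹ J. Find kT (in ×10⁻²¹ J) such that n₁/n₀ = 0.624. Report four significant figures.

n₁/n₀ = exp[−(E₁−E₀)/kT] = 0.624.
⇒ (E₁−E₀)/kT = ln(1/0.624) = ln(1.60256) = 0.471602.
kT = 4.03 ×10⁻²¹ J / 0.471602 = 8.545 ×10⁻²¹ J.

8.545 ×10⁻²¹ J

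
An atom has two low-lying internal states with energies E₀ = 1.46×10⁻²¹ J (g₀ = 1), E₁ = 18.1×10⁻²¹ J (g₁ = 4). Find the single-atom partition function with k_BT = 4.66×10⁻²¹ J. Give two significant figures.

Eᵢ/kT = 0.3133, 3.884.
Z = Σ gᵢe^(−Eᵢ/kT) = 1·e^(−0.3133) + 4·e^(−3.884) = 0.7310 + 0.08227 = 0.8133.

Z = 0.81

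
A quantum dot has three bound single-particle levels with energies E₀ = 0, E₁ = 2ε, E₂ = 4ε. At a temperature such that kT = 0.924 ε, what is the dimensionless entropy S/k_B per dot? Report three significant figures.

Eᵢ/kT = 0, 2.1645, 4.3290.
Z = Σ e^(−Eᵢ/kT) = e^(−0) + e^(−2.1645) + e^(−4.3290) = 1.0000 + 0.11481 + 0.013181 = 1.1280.
⟨E⟩ = Σ EᵢPᵢ = 0.25030 ε.
S/k_B = ln Z + ⟨E⟩/kT = ln(1.1280) + 0.25030/0.924 = 0.12045 + 0.27089 = 0.391.

0.391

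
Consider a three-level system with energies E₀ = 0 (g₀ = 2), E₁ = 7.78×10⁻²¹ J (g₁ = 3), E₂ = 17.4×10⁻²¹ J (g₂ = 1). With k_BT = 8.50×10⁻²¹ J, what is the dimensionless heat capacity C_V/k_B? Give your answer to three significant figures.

0.297

Eᵢ/kT = 0, 0.91529, 2.0471.
Z = Σ gᵢe^(−Eᵢ/kT) = 2·e^(−0) + 3·e^(−0.91529) + 1·e^(−2.0471) = 2.0000 + 1.2012 + 0.12911 = 3.3303.
⟨E⟩ = 3.4807, ⟨E²⟩ = 33.569.
C_V/k_B = (⟨E²⟩ − ⟨E⟩²)/(kT)² = (33.569 − 12.115)/72.250 = 0.297.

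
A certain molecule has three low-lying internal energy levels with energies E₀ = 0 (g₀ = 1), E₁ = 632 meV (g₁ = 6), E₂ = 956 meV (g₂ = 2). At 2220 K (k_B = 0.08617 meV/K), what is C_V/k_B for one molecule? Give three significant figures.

1.81

k_BT = 0.08617 × 2220 K = 191.30 meV.
Eᵢ/kT = 0, 3.3037, 4.9974.
Z = Σ gᵢe^(−Eᵢ/kT) = 1·e^(−0) + 6·e^(−3.3037) + 2·e^(−4.9974) = 1.0000 + 0.22048 + 0.013511 = 1.2340.
⟨E⟩ = 123.39 meV, ⟨E²⟩ = 81372 meV².
C_V/k_B = (⟨E²⟩ − ⟨E⟩²)/(kT)² = (81372 − 15225)/36596 = 1.81.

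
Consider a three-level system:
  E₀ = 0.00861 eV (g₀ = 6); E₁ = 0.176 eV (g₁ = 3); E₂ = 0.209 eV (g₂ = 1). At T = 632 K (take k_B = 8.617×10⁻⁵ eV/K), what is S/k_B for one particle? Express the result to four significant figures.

k_BT = 8.617×10⁻⁵ × 632 K = 0.0544594 eV.
Eᵢ/kT = 0.158099, 3.23177, 3.83772.
Z = Σ gᵢe^(−Eᵢ/kT) = 6·e^(−0.158099) + 3·e^(−3.23177) + 1·e^(−3.83772) = 5.12259 + 0.118463 + 0.0215427 = 5.26260.
⟨E⟩ = Σ EᵢPᵢ = 0.0131983 eV.
S/k_B = ln Z + ⟨E⟩/kT = ln(5.26260) + 0.0131983/0.0544594 = 1.66063 + 0.242351 = 1.903.

1.903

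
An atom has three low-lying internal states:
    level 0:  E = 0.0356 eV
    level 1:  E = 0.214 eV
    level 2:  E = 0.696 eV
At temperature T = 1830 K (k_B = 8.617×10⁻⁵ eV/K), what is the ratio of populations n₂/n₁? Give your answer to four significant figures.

0.04705

k_BT = 8.617×10⁻⁵ × 1830 K = 0.157691 eV.
n₂/n₁ = exp[−(E₂−E₁)/kT] = exp(−(0.482 eV)/(0.157691 eV)) = exp(-3.05661) = 0.04705.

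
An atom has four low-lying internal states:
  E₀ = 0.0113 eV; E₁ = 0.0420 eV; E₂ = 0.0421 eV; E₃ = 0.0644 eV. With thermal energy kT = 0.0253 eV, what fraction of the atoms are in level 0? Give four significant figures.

Eᵢ/kT = 0.446640, 1.66008, 1.66403, 2.54545.
Z = Σ e^(−Eᵢ/kT) = e^(−0.446640) + e^(−1.66008) + e^(−1.66403) + e^(−2.54545) = 0.639774 + 0.190124 + 0.189374 + 0.0784377 = 1.09771.
P₀ = e^(−E₀/kT) / Z = 0.639774/1.09771 = 0.5828.

0.5828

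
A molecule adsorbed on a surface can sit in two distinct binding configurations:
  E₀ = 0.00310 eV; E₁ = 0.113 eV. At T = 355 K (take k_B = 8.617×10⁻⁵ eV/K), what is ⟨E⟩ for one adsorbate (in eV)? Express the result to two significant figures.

0.0060 eV

k_BT = 8.617×10⁻⁵ × 355 K = 0.03059 eV.
Eᵢ/kT = 0.1013, 3.694.
Z = Σ e^(−Eᵢ/kT) = e^(−0.1013) + e^(−3.694) = 0.9037 + 0.02487 = 0.9286.
⟨E⟩ = Σ Eᵢ e^(−Eᵢ/kT) / Z = (0.00310·0.9037 + 0.113·0.02487) / 0.9286 = 0.0060 eV.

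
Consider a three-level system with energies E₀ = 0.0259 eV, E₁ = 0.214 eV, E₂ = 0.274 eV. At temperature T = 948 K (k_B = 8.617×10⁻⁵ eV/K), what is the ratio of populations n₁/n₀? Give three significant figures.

k_BT = 8.617×10⁻⁵ × 948 K = 0.081689 eV.
n₁/n₀ = exp[−(E₁−E₀)/kT] = exp(−(0.1881 eV)/(0.081689 eV)) = exp(-2.3026) = 0.100.

0.100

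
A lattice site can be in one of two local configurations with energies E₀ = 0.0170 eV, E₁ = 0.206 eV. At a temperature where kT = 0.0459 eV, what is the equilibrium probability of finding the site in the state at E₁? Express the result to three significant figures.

Eᵢ/kT = 0.37037, 4.4880.
Z = Σ e^(−Eᵢ/kT) = e^(−0.37037) + e^(−4.4880) = 0.69048 + 0.011243 = 0.70172.
P₁ = e^(−E₁/kT) / Z = 0.011243/0.70172 = 0.0160.

0.0160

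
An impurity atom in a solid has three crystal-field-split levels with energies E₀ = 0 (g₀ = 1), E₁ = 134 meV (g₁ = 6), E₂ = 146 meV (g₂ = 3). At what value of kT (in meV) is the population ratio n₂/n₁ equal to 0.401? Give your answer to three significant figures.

n₂/n₁ = (g₂/g₁) exp[−(E₂−E₁)/kT] = 0.401.
⇒ (E₂−E₁)/kT = ln((3/6)/0.401) = ln(1.2469) = 0.22066.
kT = 12 meV / 0.22066 = 54.4 meV.

54.4 meV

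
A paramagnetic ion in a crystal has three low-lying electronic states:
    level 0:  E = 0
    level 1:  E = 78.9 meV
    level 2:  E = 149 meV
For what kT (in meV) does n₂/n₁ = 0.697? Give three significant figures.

194 meV

n₂/n₁ = exp[−(E₂−E₁)/kT] = 0.697.
⇒ (E₂−E₁)/kT = ln(1/0.697) = ln(1.4347) = 0.36096.
kT = 70.1 meV / 0.36096 = 194 meV.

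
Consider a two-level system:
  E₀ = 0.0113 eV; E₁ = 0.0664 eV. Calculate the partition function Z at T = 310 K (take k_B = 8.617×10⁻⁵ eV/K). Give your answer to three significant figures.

k_BT = 8.617×10⁻⁵ × 310 K = 0.026713 eV.
Eᵢ/kT = 0.42302, 2.4857.
Z = Σ e^(−Eᵢ/kT) = e^(−0.42302) + e^(−2.4857) = 0.65507 + 0.083267 = 0.73834.

Z = 0.738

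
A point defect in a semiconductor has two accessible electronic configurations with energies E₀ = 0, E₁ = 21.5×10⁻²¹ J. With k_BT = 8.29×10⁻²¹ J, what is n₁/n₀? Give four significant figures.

0.07476

n₁/n₀ = exp[−(E₁−E₀)/kT] = exp(−(21.5 ×10⁻²¹ J)/(8.29 ×10⁻²¹ J)) = exp(-2.59349) = 0.07476.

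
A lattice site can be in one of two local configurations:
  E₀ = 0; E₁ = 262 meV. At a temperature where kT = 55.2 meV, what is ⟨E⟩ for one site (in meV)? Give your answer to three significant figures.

2.26 meV

Eᵢ/kT = 0, 4.7464.
Z = Σ e^(−Eᵢ/kT) = e^(−0) + e^(−4.7464) = 1.0000 + 0.0086829 = 1.0087.
⟨E⟩ = Σ Eᵢ e^(−Eᵢ/kT) / Z = (0·1.0000 + 262·0.0086829) / 1.0087 = 2.26 meV.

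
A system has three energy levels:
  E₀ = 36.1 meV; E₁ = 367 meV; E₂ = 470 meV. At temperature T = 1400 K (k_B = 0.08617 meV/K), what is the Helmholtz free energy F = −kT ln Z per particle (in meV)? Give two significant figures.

k_BT = 0.08617 × 1400 K = 120.6 meV.
Eᵢ/kT = 0.2993, 3.043, 3.897.
Z = Σ e^(−Eᵢ/kT) = e^(−0.2993) + e^(−3.043) + e^(−3.897) = 0.7413 + 0.04769 + 0.02030 = 0.8093.
F = −kT ln Z = −120.6 × ln(0.8093) = −120.6 × -0.2116 = 26 meV.

26 meV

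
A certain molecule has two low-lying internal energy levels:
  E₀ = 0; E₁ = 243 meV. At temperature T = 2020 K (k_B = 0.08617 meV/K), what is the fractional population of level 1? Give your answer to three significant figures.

k_BT = 0.08617 × 2020 K = 174.06 meV.
Eᵢ/kT = 0, 1.3961.
Z = Σ e^(−Eᵢ/kT) = e^(−0) + e^(−1.3961) = 1.0000 + 0.24756 = 1.2476.
P₁ = e^(−E₁/kT) / Z = 0.24756/1.2476 = 0.198.

0.198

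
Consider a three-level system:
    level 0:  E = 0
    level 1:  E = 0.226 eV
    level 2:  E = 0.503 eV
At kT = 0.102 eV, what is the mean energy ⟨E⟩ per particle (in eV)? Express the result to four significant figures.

0.02534 eV

Eᵢ/kT = 0, 2.21569, 4.93137.
Z = Σ e^(−Eᵢ/kT) = e^(−0) + e^(−2.21569) + e^(−4.93137) = 1.00000 + 0.109078 + 0.00721661 = 1.11629.
⟨E⟩ = Σ Eᵢ e^(−Eᵢ/kT) / Z = (0·1.00000 + 0.226·0.109078 + 0.503·0.00721661) / 1.11629 = 0.02534 eV.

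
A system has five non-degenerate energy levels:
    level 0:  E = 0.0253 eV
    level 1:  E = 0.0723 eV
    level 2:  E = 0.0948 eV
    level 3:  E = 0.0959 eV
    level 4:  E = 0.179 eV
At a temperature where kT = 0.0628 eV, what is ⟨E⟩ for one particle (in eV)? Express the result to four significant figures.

0.06207 eV

Eᵢ/kT = 0.402866, 1.15127, 1.50955, 1.52707, 2.85032.
Z = Σ e^(−Eᵢ/kT) = e^(−0.402866) + e^(−1.15127) + e^(−1.50955) + e^(−1.52707) + e^(−2.85032) = 0.668402 + 0.316235 + 0.221009 + 0.217171 + 0.0578258 = 1.48064.
⟨E⟩ = Σ Eᵢ e^(−Eᵢ/kT) / Z = (0.0253·0.668402 + 0.0723·0.316235 + 0.0948·0.221009 + 0.0959·0.217171 + 0.179·0.0578258) / 1.48064 = 0.06207 eV.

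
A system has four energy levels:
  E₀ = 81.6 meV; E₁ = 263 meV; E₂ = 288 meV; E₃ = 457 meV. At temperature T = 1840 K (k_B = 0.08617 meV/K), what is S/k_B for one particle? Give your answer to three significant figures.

k_BT = 0.08617 × 1840 K = 158.55 meV.
Eᵢ/kT = 0.51466, 1.6588, 1.8165, 2.8824.
Z = Σ e^(−Eᵢ/kT) = e^(−0.51466) + e^(−1.6588) + e^(−1.8165) + e^(−2.8824) = 0.59770 + 0.19037 + 0.16259 + 0.056000 = 1.0067.
⟨E⟩ = Σ EᵢPᵢ = 170.12 meV.
S/k_B = ln Z + ⟨E⟩/kT = ln(1.0067) + 170.12/158.55 = 0.0066777 + 1.0730 = 1.08.

1.08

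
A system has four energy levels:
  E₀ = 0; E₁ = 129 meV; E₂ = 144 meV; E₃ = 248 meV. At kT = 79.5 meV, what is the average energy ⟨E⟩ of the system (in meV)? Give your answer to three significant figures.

Eᵢ/kT = 0, 1.6226, 1.8113, 3.1195.
Z = Σ e^(−Eᵢ/kT) = e^(−0) + e^(−1.6226) + e^(−1.8113) + e^(−3.1195) = 1.0000 + 0.19738 + 0.16344 + 0.044179 = 1.4050.
⟨E⟩ = Σ Eᵢ e^(−Eᵢ/kT) / Z = (0·1.0000 + 129·0.19738 + 144·0.16344 + 248·0.044179) / 1.4050 = 42.7 meV.

42.7 meV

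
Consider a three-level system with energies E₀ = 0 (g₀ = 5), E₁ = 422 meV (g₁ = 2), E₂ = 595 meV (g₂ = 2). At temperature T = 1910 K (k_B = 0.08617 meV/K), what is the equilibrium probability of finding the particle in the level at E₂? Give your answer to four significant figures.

k_BT = 0.08617 × 1910 K = 164.585 meV.
Eᵢ/kT = 0, 2.56402, 3.61515.
Z = Σ gᵢe^(−Eᵢ/kT) = 5·e^(−0) + 2·e^(−2.56402) + 2·e^(−3.61515) = 5.00000 + 0.153989 + 0.0538258 = 5.20781.
P₂ = g₂ e^(−E₂/kT) / Z = 0.0538258/5.20781 = 0.01034.

0.01034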